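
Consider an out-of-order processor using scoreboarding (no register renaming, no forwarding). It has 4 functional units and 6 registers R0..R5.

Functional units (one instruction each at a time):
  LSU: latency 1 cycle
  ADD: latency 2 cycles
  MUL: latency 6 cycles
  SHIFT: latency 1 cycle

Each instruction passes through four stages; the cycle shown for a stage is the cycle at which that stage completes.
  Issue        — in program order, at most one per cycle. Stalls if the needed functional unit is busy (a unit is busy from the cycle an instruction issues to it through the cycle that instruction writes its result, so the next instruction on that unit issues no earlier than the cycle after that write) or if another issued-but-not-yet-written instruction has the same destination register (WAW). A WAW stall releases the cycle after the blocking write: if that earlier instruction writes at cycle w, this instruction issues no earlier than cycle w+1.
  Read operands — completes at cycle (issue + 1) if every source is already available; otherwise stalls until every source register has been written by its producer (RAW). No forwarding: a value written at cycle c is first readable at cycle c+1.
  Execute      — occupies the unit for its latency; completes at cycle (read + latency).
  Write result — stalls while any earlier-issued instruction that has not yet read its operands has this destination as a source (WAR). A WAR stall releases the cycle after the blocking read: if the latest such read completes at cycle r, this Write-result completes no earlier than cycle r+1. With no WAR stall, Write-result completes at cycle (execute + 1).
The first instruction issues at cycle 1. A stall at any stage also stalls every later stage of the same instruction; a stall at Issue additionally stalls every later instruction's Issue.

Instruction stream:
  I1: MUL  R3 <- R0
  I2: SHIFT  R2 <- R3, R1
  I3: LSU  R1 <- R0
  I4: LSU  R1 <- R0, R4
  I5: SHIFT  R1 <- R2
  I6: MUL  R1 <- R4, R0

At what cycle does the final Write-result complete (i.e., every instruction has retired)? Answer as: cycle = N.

cycle = 28

1) issue 1, read 2, done 8, write 9
2) issue 2, read 10, done 11, write 12  <RAW R3: wait I1 write@9>
3) issue 3, read 4, done 5, write 11  <WAR R1: wait I2 read@10>
4) issue 12, read 13, done 14, write 15  <struct: LSU busy until I3 writes@11>
5) issue 16, read 17, done 18, write 19  <WAW R1: wait I4 write@15>
6) issue 20, read 21, done 27, write 28  <WAW R1: wait I5 write@19>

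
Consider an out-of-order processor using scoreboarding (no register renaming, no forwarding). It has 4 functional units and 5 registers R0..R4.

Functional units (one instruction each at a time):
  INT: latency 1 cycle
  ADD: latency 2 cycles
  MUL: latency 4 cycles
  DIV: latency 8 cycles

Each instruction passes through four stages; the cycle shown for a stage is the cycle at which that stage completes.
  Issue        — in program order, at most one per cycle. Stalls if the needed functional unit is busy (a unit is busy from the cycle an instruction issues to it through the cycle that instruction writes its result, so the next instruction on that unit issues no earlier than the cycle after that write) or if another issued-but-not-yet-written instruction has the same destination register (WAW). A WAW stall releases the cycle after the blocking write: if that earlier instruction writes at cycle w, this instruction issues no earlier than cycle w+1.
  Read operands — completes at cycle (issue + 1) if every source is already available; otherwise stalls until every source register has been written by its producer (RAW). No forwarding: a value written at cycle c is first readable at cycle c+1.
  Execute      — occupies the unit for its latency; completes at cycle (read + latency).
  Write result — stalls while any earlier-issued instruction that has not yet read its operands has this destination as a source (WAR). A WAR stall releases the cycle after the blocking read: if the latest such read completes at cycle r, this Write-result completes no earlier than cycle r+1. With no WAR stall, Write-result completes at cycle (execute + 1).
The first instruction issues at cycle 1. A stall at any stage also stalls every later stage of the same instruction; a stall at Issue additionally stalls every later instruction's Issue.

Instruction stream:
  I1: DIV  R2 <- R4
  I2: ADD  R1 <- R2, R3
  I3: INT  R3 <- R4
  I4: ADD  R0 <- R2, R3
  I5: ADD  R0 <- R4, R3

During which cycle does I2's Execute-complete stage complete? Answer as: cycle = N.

[1] I1 dispatched to DIV
[2] I1 operands ready, I2 dispatched to ADD
[3] I3 dispatched to INT
[4] I3 operands ready
[5] I3 complete
[10] I1 complete
[11] R2←I1
[12] I2 operands ready
[13] R3←I3
[14] I2 complete
[15] R1←I2
[16] I4 dispatched to ADD
[17] I4 operands ready
[19] I4 complete
[20] R0←I4
[21] I5 dispatched to ADD
[22] I5 operands ready
[24] I5 complete
[25] R0←I5

cycle = 14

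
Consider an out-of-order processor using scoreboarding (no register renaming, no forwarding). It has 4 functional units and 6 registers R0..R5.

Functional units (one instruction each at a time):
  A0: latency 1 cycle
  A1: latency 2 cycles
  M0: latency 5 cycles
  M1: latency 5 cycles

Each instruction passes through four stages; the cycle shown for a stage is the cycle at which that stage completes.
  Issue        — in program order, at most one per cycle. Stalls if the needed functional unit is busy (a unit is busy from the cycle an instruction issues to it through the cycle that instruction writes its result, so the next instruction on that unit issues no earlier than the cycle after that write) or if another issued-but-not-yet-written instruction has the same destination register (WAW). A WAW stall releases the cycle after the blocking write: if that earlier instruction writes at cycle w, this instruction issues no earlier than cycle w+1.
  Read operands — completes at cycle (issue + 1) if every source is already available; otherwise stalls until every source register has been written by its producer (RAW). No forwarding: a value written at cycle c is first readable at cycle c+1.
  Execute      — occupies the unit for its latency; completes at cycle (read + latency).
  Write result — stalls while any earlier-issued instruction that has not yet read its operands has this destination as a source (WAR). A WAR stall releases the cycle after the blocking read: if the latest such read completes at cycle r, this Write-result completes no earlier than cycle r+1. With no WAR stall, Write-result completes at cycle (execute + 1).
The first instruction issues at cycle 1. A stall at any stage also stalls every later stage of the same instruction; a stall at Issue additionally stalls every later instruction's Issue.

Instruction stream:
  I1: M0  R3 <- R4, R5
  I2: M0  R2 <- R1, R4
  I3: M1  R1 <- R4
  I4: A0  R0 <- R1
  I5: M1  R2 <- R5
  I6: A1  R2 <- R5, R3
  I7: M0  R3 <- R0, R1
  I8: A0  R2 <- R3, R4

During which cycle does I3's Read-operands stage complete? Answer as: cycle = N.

cycle = 11

t=1  I1→M0
t=2  I1 RO
t=7  I1 EX
t=8  I1 WR R3
t=9  I2→M0
t=10  I2 RO · I3→M1
t=11  I3 RO · I4→A0
t=15  I2 EX
t=16  I2 WR R2 · I3 EX
t=17  I3 WR R1
t=18  I4 RO · I5→M1
t=19  I4 EX · I5 RO
t=20  I4 WR R0
t=24  I5 EX
t=25  I5 WR R2
t=26  I6→A1
t=27  I6 RO · I7→M0
t=28  I7 RO
t=29  I6 EX
t=30  I6 WR R2
t=31  I8→A0
t=33  I7 EX
t=34  I7 WR R3
t=35  I8 RO
t=36  I8 EX
t=37  I8 WR R2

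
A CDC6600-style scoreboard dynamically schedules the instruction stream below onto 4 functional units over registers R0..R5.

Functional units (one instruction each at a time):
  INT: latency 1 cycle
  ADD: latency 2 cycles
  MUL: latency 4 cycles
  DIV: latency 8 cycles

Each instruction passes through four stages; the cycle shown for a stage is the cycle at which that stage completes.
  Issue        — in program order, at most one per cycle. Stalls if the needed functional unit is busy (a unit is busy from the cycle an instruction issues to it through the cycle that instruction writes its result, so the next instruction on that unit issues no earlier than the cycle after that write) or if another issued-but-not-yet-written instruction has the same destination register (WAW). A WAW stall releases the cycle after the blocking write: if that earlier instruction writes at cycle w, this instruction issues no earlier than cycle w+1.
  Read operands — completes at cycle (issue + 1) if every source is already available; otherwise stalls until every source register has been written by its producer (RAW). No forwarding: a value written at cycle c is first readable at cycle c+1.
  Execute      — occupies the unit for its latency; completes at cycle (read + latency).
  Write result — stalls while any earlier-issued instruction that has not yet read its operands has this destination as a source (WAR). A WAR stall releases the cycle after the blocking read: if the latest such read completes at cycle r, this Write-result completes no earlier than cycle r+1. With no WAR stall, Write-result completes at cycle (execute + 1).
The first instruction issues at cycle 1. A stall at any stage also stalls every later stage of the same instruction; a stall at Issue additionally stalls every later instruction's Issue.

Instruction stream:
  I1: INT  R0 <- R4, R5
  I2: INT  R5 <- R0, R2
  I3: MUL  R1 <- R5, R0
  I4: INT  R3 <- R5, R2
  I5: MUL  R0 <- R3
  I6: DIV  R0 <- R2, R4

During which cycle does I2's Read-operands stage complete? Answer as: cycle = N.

c1: I1→INT
c2: I1 RO
c3: I1 EX
c4: I1 WR R0
c5: I2→INT
c6: I2 RO · I3→MUL
c7: I2 EX
c8: I2 WR R5
c9: I3 RO · I4→INT
c10: I4 RO
c11: I4 EX
c12: I4 WR R3
c13: I3 EX
c14: I3 WR R1
c15: I5→MUL
c16: I5 RO
c20: I5 EX
c21: I5 WR R0
c22: I6→DIV
c23: I6 RO
c31: I6 EX
c32: I6 WR R0

cycle = 6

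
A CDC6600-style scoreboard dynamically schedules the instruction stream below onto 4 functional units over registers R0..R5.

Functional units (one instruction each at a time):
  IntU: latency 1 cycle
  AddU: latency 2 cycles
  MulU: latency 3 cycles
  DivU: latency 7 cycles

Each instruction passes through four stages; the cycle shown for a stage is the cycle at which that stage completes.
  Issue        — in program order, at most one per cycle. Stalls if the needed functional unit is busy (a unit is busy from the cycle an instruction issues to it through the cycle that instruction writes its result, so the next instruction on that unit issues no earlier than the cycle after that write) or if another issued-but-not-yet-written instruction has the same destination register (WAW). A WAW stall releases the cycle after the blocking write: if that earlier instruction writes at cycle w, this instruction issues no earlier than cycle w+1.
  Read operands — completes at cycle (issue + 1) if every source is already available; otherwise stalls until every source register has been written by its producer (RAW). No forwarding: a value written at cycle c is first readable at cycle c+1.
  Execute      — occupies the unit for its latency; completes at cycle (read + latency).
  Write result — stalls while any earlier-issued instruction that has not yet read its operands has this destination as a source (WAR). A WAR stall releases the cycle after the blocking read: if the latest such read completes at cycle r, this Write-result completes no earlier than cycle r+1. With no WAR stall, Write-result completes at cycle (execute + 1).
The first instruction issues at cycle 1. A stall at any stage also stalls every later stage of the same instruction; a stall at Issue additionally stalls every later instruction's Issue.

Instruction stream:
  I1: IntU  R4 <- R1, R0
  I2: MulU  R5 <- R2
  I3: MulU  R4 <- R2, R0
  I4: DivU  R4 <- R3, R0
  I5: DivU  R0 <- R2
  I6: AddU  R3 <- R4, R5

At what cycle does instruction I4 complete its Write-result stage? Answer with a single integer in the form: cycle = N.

t=1  I1 dispatched to IntU
t=2  I1 operands ready, I2 dispatched to MulU
t=3  I1 complete, I2 operands ready
t=4  R4←I1
t=6  I2 complete
t=7  R5←I2
t=8  I3 dispatched to MulU
t=9  I3 operands ready
t=12  I3 complete
t=13  R4←I3
t=14  I4 dispatched to DivU
t=15  I4 operands ready
t=22  I4 complete
t=23  R4←I4
t=24  I5 dispatched to DivU
t=25  I5 operands ready, I6 dispatched to AddU
t=26  I6 operands ready
t=28  I6 complete
t=29  R3←I6
t=32  I5 complete
t=33  R0←I5

cycle = 23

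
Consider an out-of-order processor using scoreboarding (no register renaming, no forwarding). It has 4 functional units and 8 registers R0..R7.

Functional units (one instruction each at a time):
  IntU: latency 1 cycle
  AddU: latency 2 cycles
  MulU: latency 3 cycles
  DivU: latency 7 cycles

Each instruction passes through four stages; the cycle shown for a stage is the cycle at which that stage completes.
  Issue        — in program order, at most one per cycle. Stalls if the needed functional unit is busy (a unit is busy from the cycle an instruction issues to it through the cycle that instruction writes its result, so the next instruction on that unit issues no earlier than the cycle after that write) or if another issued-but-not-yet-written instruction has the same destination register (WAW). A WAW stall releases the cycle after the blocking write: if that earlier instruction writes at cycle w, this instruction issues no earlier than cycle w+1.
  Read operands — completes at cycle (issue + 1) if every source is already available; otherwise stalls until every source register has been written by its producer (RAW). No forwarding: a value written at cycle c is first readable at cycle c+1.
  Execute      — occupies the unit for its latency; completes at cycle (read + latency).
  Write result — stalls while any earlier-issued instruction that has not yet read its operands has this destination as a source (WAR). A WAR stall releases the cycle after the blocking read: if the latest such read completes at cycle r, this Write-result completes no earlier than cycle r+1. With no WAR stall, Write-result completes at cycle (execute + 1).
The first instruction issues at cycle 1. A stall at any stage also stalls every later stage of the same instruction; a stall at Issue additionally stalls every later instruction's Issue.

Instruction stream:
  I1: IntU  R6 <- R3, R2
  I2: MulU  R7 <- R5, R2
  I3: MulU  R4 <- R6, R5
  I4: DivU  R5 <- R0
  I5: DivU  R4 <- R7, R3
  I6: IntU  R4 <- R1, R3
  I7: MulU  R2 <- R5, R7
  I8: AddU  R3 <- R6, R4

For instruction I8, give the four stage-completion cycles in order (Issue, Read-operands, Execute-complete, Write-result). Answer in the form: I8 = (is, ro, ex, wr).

[1] I1 dispatched to IntU
[2] I1 operands ready; I2 dispatched to MulU
[3] I1 complete; I2 operands ready
[4] R6←I1
[6] I2 complete
[7] R7←I2
[8] I3 dispatched to MulU
[9] I3 operands ready; I4 dispatched to DivU
[10] I4 operands ready
[12] I3 complete
[13] R4←I3
[17] I4 complete
[18] R5←I4
[19] I5 dispatched to DivU
[20] I5 operands ready
[27] I5 complete
[28] R4←I5
[29] I6 dispatched to IntU
[30] I6 operands ready; I7 dispatched to MulU
[31] I6 complete; I7 operands ready; I8 dispatched to AddU
[32] R4←I6
[33] I8 operands ready
[34] I7 complete
[35] R2←I7; I8 complete
[36] R3←I8

I8 = (31, 33, 35, 36)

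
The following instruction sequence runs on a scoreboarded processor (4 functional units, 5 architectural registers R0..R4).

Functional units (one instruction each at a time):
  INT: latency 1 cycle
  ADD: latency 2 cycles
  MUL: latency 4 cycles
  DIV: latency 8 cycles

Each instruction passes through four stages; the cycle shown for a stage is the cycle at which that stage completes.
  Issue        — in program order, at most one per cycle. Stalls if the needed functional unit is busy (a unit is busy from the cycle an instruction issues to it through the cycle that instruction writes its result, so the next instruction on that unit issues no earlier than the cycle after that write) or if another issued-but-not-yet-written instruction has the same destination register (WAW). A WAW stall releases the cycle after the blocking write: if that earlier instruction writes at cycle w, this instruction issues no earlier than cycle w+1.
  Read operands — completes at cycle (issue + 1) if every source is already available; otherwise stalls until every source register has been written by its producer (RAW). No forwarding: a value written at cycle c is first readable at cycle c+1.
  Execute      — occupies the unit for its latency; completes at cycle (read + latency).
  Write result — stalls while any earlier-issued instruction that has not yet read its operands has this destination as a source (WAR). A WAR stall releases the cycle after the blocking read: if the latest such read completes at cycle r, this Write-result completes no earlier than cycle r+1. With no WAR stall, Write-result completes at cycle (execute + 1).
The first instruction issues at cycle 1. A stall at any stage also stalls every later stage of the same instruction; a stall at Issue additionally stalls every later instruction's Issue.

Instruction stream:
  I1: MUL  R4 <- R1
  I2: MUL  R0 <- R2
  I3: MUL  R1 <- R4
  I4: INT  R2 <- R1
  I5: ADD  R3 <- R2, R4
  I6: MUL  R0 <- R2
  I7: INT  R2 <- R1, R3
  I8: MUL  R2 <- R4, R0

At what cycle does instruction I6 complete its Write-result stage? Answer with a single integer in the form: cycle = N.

cycle = 30

I1 -> (1, 2, 6, 7)
I2 -> (8, 9, 13, 14)  // struct: MUL busy until I1 writes@7
I3 -> (15, 16, 20, 21)  // struct: MUL busy until I2 writes@14
I4 -> (16, 22, 23, 24)  // RAW R1: wait I3 write@21
I5 -> (17, 25, 27, 28)  // RAW R2: wait I4 write@24
I6 -> (22, 25, 29, 30)  // struct: MUL busy until I3 writes@21, RAW R2: wait I4 write@24
I7 -> (25, 29, 30, 31)  // struct: INT busy until I4 writes@24, RAW R3: wait I5 write@28
I8 -> (32, 33, 37, 38)  // WAW R2: wait I7 write@31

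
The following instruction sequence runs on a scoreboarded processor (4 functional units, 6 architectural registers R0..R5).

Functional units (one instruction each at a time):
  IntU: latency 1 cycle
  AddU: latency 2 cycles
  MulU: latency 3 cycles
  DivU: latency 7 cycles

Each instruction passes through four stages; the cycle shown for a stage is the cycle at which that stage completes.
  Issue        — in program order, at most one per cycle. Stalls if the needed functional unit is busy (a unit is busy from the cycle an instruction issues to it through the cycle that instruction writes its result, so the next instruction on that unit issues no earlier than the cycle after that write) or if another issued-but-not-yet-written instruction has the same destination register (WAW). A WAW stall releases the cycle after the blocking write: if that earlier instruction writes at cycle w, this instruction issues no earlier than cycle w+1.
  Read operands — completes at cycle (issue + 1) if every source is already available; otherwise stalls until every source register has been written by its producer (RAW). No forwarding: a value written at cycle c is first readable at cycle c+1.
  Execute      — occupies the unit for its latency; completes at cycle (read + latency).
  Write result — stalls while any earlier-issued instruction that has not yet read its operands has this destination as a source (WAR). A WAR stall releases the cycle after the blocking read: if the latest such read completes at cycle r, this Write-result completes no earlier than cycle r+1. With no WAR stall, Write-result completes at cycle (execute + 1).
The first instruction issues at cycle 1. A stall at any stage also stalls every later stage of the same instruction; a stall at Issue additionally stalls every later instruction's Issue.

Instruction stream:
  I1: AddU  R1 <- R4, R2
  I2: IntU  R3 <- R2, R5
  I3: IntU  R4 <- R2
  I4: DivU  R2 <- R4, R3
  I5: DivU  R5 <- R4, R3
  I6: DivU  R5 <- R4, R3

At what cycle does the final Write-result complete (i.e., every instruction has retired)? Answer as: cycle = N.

cycle = 38

cycle 1: I1 dispatched to AddU
cycle 2: I1 operands ready · I2 dispatched to IntU
cycle 3: I2 operands ready
cycle 4: I1 complete · I2 complete
cycle 5: R1←I1 · R3←I2
cycle 6: I3 dispatched to IntU
cycle 7: I3 operands ready · I4 dispatched to DivU
cycle 8: I3 complete
cycle 9: R4←I3
cycle 10: I4 operands ready
cycle 17: I4 complete
cycle 18: R2←I4
cycle 19: I5 dispatched to DivU
cycle 20: I5 operands ready
cycle 27: I5 complete
cycle 28: R5←I5
cycle 29: I6 dispatched to DivU
cycle 30: I6 operands ready
cycle 37: I6 complete
cycle 38: R5←I6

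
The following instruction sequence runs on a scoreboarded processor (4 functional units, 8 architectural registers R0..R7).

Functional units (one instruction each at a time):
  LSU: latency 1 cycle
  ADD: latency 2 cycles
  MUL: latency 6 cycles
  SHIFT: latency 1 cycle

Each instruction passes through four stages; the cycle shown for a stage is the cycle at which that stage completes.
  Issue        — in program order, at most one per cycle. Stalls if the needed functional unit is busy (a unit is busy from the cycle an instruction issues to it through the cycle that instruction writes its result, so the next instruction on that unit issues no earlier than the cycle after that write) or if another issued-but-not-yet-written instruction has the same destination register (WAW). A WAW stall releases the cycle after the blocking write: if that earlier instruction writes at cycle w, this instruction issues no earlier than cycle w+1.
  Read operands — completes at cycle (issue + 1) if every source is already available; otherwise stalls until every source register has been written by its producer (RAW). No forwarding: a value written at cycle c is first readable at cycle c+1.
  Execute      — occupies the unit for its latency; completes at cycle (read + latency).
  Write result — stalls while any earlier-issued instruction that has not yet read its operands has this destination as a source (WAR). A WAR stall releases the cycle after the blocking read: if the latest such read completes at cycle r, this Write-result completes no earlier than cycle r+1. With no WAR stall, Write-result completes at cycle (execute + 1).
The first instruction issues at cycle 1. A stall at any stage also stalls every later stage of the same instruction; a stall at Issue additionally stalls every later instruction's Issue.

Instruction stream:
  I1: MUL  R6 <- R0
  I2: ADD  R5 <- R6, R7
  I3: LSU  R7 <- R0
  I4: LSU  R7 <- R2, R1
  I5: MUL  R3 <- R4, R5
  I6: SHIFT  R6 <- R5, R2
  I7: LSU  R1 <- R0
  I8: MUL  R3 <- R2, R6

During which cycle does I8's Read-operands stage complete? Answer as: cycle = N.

t=1  I1 issues→MUL
t=2  I1 reads | I2 issues→ADD
t=3  I3 issues→LSU
t=4  I3 reads
t=5  I3 exec-done
t=8  I1 exec-done
t=9  I1 writes R6
t=10  I2 reads
t=11  I3 writes R7
t=12  I2 exec-done | I4 issues→LSU
t=13  I2 writes R5 | I4 reads | I5 issues→MUL
t=14  I4 exec-done | I5 reads | I6 issues→SHIFT
t=15  I4 writes R7 | I6 reads
t=16  I6 exec-done | I7 issues→LSU
t=17  I6 writes R6 | I7 reads
t=18  I7 exec-done
t=19  I7 writes R1
t=20  I5 exec-done
t=21  I5 writes R3
t=22  I8 issues→MUL
t=23  I8 reads
t=29  I8 exec-done
t=30  I8 writes R3

cycle = 23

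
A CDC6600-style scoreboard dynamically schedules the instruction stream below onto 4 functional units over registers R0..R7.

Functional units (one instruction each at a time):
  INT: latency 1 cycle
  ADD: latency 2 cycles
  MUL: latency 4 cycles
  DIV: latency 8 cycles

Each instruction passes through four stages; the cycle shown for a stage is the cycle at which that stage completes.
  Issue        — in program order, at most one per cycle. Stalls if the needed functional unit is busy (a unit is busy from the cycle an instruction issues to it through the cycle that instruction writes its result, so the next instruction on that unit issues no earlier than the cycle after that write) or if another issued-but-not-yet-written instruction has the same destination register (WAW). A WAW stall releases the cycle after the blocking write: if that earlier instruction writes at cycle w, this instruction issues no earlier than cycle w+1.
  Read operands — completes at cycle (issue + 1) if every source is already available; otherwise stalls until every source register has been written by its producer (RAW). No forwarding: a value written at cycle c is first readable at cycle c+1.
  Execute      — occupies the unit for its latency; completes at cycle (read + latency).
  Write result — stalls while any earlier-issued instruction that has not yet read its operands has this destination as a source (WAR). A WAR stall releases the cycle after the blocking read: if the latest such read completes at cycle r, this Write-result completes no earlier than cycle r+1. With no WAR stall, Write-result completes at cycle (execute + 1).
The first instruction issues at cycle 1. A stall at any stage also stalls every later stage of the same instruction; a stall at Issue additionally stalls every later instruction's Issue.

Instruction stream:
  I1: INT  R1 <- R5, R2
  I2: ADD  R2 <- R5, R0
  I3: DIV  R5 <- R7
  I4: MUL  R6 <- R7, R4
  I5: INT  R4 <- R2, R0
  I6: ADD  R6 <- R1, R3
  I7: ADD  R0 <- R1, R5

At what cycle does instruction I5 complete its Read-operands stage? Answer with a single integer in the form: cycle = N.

cycle = 7

I1  is:1  ro:2  ex:3  wr:4
I2  is:2  ro:3  ex:5  wr:6
I3  is:3  ro:4  ex:12  wr:13
I4  is:4  ro:5  ex:9  wr:10
I5  is:5  ro:7  ex:8  wr:9  — RAW R2: wait I2 write@6
I6  is:11  ro:12  ex:14  wr:15  — WAW R6: wait I4 write@10
I7  is:16  ro:17  ex:19  wr:20  — struct: ADD busy until I6 writes@15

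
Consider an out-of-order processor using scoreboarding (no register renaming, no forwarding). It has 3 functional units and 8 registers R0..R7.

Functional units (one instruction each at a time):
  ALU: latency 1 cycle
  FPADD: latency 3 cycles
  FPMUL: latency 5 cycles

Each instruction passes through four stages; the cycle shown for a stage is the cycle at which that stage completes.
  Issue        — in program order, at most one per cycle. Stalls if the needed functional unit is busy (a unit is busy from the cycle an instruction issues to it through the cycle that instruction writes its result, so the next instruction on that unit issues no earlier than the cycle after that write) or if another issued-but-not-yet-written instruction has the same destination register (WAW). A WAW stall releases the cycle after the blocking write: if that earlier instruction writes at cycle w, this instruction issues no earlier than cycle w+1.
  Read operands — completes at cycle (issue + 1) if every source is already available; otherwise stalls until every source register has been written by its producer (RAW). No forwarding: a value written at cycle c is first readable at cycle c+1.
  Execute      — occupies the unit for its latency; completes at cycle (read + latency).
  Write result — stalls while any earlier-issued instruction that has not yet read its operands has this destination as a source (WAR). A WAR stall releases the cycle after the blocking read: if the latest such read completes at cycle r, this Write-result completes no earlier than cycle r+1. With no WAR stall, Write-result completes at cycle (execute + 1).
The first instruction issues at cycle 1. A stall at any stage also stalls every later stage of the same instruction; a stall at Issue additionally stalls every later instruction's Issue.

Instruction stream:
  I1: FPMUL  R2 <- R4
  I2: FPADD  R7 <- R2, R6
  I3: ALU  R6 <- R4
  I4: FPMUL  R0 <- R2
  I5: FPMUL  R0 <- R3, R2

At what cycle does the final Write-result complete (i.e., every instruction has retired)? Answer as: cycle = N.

I1  is:1  ro:2  ex:7  wr:8
I2  is:2  ro:9  ex:12  wr:13  — RAW R2: wait I1 write@8
I3  is:3  ro:4  ex:5  wr:10  — WAR R6: wait I2 read@9
I4  is:9  ro:10  ex:15  wr:16  — struct: FPMUL busy until I1 writes@8
I5  is:17  ro:18  ex:23  wr:24  — struct: FPMUL busy until I4 writes@16

cycle = 24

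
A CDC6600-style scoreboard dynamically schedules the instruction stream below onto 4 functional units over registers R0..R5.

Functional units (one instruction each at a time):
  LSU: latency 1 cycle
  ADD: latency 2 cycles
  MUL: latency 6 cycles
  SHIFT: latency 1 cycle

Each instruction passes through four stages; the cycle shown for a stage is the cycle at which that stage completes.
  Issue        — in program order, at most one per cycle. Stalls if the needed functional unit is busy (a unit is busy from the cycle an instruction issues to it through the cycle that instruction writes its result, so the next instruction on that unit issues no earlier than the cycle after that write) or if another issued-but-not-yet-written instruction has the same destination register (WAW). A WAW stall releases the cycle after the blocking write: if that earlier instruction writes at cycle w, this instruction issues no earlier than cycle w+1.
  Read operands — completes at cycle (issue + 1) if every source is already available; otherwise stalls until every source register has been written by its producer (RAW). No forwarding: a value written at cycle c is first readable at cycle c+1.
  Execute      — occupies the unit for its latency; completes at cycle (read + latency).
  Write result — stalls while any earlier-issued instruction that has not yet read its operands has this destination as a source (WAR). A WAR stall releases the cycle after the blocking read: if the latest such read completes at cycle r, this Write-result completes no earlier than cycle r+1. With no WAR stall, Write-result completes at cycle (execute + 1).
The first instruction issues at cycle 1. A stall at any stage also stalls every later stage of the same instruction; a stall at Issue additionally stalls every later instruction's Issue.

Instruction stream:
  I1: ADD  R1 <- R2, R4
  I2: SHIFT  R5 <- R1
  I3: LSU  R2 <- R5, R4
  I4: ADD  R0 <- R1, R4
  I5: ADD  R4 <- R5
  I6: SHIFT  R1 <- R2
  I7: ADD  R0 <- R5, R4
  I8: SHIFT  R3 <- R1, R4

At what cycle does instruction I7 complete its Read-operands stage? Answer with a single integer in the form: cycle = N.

cycle = 17

cycle 1: I1 dispatched to ADD
cycle 2: I1 operands ready; I2 dispatched to SHIFT
cycle 3: I3 dispatched to LSU
cycle 4: I1 complete
cycle 5: R1←I1
cycle 6: I2 operands ready; I4 dispatched to ADD
cycle 7: I2 complete; I4 operands ready
cycle 8: R5←I2
cycle 9: I3 operands ready; I4 complete
cycle 10: I3 complete; R0←I4
cycle 11: R2←I3; I5 dispatched to ADD
cycle 12: I5 operands ready; I6 dispatched to SHIFT
cycle 13: I6 operands ready
cycle 14: I5 complete; I6 complete
cycle 15: R4←I5; R1←I6
cycle 16: I7 dispatched to ADD
cycle 17: I7 operands ready; I8 dispatched to SHIFT
cycle 18: I8 operands ready
cycle 19: I7 complete; I8 complete
cycle 20: R0←I7; R3←I8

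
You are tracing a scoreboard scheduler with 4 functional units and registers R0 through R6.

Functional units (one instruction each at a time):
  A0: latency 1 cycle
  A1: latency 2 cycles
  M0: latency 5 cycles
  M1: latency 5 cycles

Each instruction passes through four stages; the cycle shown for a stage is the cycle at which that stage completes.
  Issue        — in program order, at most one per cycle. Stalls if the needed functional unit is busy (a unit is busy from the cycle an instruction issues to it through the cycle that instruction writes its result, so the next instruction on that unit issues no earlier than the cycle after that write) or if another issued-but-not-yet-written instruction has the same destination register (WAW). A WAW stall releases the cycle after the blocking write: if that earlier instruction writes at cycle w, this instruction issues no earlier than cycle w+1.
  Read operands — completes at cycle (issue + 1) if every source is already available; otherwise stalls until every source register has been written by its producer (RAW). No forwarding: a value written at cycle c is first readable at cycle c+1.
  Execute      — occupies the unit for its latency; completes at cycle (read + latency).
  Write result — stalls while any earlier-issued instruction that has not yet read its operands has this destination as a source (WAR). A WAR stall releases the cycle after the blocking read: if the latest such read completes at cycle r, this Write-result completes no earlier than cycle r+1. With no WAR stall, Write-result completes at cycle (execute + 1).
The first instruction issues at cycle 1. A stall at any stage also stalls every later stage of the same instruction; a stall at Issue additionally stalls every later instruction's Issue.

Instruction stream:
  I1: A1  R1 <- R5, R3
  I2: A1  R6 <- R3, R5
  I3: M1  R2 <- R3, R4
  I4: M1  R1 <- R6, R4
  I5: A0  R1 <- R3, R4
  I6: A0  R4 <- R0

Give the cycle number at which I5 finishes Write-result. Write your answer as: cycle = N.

I1: IS=1 RO=2 EX=4 WR=5
I2: IS=6 RO=7 EX=9 WR=10  [struct: A1 busy until I1 writes@5]
I3: IS=7 RO=8 EX=13 WR=14
I4: IS=15 RO=16 EX=21 WR=22  [struct: M1 busy until I3 writes@14]
I5: IS=23 RO=24 EX=25 WR=26  [WAW R1: wait I4 write@22]
I6: IS=27 RO=28 EX=29 WR=30  [struct: A0 busy until I5 writes@26]

cycle = 26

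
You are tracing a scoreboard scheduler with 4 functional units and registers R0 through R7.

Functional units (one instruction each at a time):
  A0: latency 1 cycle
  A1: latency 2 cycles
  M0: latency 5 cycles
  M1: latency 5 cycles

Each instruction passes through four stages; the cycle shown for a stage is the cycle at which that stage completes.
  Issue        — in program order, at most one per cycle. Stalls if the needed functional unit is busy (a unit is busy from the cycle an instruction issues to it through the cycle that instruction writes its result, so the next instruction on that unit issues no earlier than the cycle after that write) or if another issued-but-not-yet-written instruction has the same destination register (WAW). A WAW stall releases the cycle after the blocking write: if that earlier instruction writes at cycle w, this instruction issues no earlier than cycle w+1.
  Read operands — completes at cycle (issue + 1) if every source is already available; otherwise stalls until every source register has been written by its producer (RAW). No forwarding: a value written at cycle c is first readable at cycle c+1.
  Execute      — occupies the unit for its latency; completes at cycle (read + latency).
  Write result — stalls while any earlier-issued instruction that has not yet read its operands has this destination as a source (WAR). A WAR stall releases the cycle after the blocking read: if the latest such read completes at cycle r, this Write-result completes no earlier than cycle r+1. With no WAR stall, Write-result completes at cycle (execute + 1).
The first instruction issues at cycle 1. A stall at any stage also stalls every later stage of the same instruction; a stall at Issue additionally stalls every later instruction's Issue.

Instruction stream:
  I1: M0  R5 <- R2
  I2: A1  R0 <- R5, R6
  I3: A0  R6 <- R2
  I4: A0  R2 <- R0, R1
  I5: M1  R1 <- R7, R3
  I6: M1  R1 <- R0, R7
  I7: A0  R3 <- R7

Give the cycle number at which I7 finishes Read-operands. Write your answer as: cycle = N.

cycle = 22

I1 -> (1, 2, 7, 8)
I2 -> (2, 9, 11, 12)  // RAW R5: wait I1 write@8
I3 -> (3, 4, 5, 10)  // WAR R6: wait I2 read@9
I4 -> (11, 13, 14, 15)  // struct: A0 busy until I3 writes@10, RAW R0: wait I2 write@12
I5 -> (12, 13, 18, 19)
I6 -> (20, 21, 26, 27)  // struct: M1 busy until I5 writes@19
I7 -> (21, 22, 23, 24)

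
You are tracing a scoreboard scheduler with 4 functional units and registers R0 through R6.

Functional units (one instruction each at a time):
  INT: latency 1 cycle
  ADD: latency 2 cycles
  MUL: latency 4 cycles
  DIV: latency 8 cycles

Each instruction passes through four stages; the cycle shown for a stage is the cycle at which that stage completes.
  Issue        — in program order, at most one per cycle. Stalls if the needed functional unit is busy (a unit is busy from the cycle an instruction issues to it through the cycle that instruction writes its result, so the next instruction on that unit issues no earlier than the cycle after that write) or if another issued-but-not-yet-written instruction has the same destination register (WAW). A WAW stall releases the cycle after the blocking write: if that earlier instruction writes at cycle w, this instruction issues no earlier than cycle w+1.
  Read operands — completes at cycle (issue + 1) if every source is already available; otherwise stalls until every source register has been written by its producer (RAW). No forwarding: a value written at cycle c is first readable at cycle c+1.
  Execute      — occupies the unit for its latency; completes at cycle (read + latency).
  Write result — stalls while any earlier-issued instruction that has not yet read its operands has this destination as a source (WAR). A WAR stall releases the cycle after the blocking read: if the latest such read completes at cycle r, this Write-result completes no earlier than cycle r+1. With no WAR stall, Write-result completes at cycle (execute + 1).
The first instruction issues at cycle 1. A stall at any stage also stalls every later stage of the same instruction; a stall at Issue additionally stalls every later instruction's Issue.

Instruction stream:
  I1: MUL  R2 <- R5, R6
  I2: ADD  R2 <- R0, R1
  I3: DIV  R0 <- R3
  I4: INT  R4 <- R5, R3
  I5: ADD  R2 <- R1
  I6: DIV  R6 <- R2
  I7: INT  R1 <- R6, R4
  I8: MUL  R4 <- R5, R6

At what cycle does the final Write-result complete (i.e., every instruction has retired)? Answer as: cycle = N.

[I1] 1/2/6/7
[I2] 8/9/11/12  (WAW R2: wait I1 write@7)
[I3] 9/10/18/19
[I4] 10/11/12/13
[I5] 13/14/16/17  (struct: ADD busy until I2 writes@12)
[I6] 20/21/29/30  (struct: DIV busy until I3 writes@19)
[I7] 21/31/32/33  (RAW R6: wait I6 write@30)
[I8] 22/31/35/36  (RAW R6: wait I6 write@30)

cycle = 36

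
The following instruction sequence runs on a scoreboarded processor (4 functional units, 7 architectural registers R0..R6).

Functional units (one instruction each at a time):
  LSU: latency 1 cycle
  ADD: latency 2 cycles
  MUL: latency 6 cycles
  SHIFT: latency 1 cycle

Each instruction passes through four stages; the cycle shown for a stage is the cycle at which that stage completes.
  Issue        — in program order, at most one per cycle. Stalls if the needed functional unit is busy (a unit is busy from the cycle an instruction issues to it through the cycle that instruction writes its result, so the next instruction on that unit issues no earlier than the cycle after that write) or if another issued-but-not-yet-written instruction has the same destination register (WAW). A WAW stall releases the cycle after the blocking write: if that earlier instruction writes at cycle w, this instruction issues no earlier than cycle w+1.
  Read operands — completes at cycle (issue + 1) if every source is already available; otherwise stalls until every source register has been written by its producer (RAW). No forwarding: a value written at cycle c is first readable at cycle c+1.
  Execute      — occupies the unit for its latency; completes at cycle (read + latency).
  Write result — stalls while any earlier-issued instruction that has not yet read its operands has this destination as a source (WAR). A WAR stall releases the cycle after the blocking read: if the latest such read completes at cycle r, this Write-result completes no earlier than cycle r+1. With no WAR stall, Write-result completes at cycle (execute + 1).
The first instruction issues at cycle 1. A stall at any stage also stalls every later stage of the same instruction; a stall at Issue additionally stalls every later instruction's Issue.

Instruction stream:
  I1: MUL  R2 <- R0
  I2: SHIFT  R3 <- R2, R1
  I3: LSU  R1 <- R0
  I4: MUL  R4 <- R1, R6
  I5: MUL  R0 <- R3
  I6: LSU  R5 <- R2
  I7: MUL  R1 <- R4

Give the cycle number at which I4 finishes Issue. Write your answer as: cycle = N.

cycle 1: issue I1 (MUL)
cycle 2: I1 read-ops; issue I2 (SHIFT)
cycle 3: issue I3 (LSU)
cycle 4: I3 read-ops
cycle 5: I3 finished on LSU
cycle 8: I1 finished on MUL
cycle 9: I1→R2
cycle 10: I2 read-ops; issue I4 (MUL)
cycle 11: I2 finished on SHIFT; I3→R1
cycle 12: I2→R3; I4 read-ops
cycle 18: I4 finished on MUL
cycle 19: I4→R4
cycle 20: issue I5 (MUL)
cycle 21: I5 read-ops; issue I6 (LSU)
cycle 22: I6 read-ops
cycle 23: I6 finished on LSU
cycle 24: I6→R5
cycle 27: I5 finished on MUL
cycle 28: I5→R0
cycle 29: issue I7 (MUL)
cycle 30: I7 read-ops
cycle 36: I7 finished on MUL
cycle 37: I7→R1

cycle = 10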